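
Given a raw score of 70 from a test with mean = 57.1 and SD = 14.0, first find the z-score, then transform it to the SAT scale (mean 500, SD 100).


z = (X - mean) / SD = (70 - 57.1) / 14.0
z = 12.9 / 14.0
z = 0.9214
SAT-scale = SAT = 500 + 100z
Carry z at full precision (z = 12.9 / 14.0) into the conversion:
SAT-scale = 500 + 100 * (12.9 / 14.0) = 500 + 1290 / 14.0
SAT-scale = 500 + 92.1429
SAT-scale = 592.1429

592.1429


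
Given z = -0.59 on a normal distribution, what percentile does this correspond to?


CDF(z) = 0.5 * (1 + erf(z/sqrt(2)))
erf(-0.4172) = -0.4448
CDF = 0.2776
Percentile rank = 0.2776 * 100 = 27.76

27.76


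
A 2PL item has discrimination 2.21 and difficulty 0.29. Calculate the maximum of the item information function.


For 2PL, max info at theta = b = 0.29
I_max = a^2 / 4 = 2.21^2 / 4
= 4.8841 / 4
I_max = 1.221

1.221


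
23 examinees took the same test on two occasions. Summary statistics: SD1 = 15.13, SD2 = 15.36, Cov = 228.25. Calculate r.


r = cov(X,Y) / (SD_X * SD_Y)
r = 228.25 / (15.13 * 15.36)
r = 228.25 / 232.3968
r = 0.9822

0.9822


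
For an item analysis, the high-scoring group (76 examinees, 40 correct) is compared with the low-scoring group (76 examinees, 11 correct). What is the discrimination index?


p_upper = 40/76 = 0.5263
p_lower = 11/76 = 0.1447
D = 0.5263 - 0.1447 = 0.3816

0.3816


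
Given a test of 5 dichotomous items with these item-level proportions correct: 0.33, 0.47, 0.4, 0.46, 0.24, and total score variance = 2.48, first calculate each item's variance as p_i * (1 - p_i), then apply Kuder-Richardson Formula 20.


For each item, compute p_i * q_i:
  Item 1: 0.33 * 0.67 = 0.2211
  Item 2: 0.47 * 0.53 = 0.2491
  Item 3: 0.4 * 0.6 = 0.24
  Item 4: 0.46 * 0.54 = 0.2484
  Item 5: 0.24 * 0.76 = 0.1824
Sum(p_i * q_i) = 0.2211 + 0.2491 + 0.24 + 0.2484 + 0.1824 = 1.141
KR-20 = (k/(k-1)) * (1 - Sum(p_i*q_i) / Var_total)
= (5/4) * (1 - 1.141/2.48)
= 1.25 * 0.5399
KR-20 = 0.6749

0.6749


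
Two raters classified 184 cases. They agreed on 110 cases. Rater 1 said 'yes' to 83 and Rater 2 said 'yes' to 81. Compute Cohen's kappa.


P_o = 110/184 = 0.597826
P_e = (83*81 + 101*103) / 33856 = 0.505848
kappa = (P_o - P_e) / (1 - P_e)
kappa = (0.597826 - 0.505848) / (1 - 0.505848)
kappa = 0.1861

0.1861


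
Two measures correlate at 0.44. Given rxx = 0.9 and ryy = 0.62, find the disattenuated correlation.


r_corrected = rxy / sqrt(rxx * ryy)
= 0.44 / sqrt(0.9 * 0.62)
= 0.44 / sqrt(0.558)
= 0.44 / 0.746994
r_corrected = 0.589

0.589


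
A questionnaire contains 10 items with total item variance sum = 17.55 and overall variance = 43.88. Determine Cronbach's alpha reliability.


alpha = (k/(k-1)) * (1 - sum(si^2)/s_total^2)
= (10/9) * (1 - 17.55/43.88)
alpha = 0.6667

0.6667


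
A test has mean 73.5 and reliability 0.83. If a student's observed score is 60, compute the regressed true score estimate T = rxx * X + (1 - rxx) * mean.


T_est = rxx * X + (1 - rxx) * mean
T_est = 0.83 * 60 + 0.17 * 73.5
T_est = 49.8 + 12.495
T_est = 62.295

62.295


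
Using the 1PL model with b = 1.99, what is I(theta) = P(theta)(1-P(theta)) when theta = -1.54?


P = 1/(1+exp(-(-1.54-1.99))) = 0.0285
I = P*(1-P) = 0.0285 * 0.9715
I = 0.0277

0.0277


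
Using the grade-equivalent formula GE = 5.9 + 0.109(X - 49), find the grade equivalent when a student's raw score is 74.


raw - median = 74 - 49 = 25
slope * diff = 0.109 * 25 = 2.725
GE = 5.9 + 2.725
GE = 8.625

8.625


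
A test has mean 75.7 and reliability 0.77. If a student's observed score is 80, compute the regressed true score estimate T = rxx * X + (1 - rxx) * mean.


T_est = rxx * X + (1 - rxx) * mean
T_est = 0.77 * 80 + 0.23 * 75.7
T_est = 61.6 + 17.411
T_est = 79.011

79.011


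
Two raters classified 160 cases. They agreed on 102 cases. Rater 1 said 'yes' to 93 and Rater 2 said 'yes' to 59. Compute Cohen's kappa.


P_o = 102/160 = 0.6375
P_e = (93*59 + 67*101) / 25600 = 0.478672
kappa = (P_o - P_e) / (1 - P_e)
kappa = (0.6375 - 0.478672) / (1 - 0.478672)
kappa = 0.3047

0.3047


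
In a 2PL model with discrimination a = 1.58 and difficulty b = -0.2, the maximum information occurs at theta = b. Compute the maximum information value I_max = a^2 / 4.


For 2PL, max info at theta = b = -0.2
I_max = a^2 / 4 = 1.58^2 / 4
= 2.4964 / 4
I_max = 0.6241

0.6241


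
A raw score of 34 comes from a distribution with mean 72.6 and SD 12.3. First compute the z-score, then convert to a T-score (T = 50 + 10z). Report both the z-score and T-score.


z = (X - mean) / SD = (34 - 72.6) / 12.3
z = -38.6 / 12.3
z = -3.1382
T-score = T = 50 + 10z
Carry z at full precision (z = -38.6 / 12.3) into the conversion:
T-score = 50 + 10 * (-38.6 / 12.3) = 50 + -386 / 12.3
T-score = 50 + -31.3821
T-score = 18.6179

18.6179


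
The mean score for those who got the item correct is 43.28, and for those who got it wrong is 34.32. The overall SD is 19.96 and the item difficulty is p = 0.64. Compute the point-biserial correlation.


q = 1 - p = 0.36
rpb = ((M1 - M0) / SD) * sqrt(p * q)
rpb = ((43.28 - 34.32) / 19.96) * sqrt(0.64 * 0.36)
rpb = 0.2155

0.2155


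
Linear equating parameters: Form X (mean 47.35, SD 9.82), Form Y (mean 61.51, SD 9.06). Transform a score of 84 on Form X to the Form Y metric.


slope = SD_Y / SD_X = 9.06 / 9.82 ~ 0.9226
intercept = mean_Y - slope * mean_X = 61.51 - (9.06 / 9.82) * 47.35 ~ 17.8246
Y = slope * X + intercept. To avoid rounding drift from the rounded slope/intercept, evaluate the equivalent form Y = mean_Y + SD_Y * (X - mean_X) / SD_X at full precision:
Y = 61.51 + 9.06 * (84 - 47.35) / 9.82
Y = 61.51 + 9.06 * 36.65 / 9.82
Y = 61.51 + 332.049 / 9.82
Y = 61.51 + 33.8135
Y = 95.3235

95.3235


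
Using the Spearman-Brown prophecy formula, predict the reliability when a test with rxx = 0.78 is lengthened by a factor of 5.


r_new = (n * rxx) / (1 + (n-1) * rxx)
r_new = (5 * 0.78) / (1 + 4 * 0.78)
r_new = 3.9 / 4.12
r_new = 0.9466

0.9466


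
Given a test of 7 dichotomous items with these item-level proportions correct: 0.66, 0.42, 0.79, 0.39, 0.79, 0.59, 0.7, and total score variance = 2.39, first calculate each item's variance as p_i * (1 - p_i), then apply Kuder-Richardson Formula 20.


For each item, compute p_i * q_i:
  Item 1: 0.66 * 0.34 = 0.2244
  Item 2: 0.42 * 0.58 = 0.2436
  Item 3: 0.79 * 0.21 = 0.1659
  Item 4: 0.39 * 0.61 = 0.2379
  Item 5: 0.79 * 0.21 = 0.1659
  Item 6: 0.59 * 0.41 = 0.2419
  Item 7: 0.7 * 0.3 = 0.21
Sum(p_i * q_i) = 0.2244 + 0.2436 + 0.1659 + 0.2379 + 0.1659 + 0.2419 + 0.21 = 1.4896
KR-20 = (k/(k-1)) * (1 - Sum(p_i*q_i) / Var_total)
= (7/6) * (1 - 1.4896/2.39)
= 1.1667 * 0.3767
KR-20 = 0.4395

0.4395


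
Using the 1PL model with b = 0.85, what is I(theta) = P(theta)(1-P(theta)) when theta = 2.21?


P = 1/(1+exp(-(2.21-0.85))) = 0.7958
I = P*(1-P) = 0.7958 * 0.2042
I = 0.1625

0.1625


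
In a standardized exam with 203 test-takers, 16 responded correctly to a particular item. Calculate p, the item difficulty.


Item difficulty p = number correct / total examinees
p = 16 / 203
p = 0.0788

0.0788


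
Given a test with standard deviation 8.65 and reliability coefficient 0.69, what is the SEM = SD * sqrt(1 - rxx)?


SEM = SD * sqrt(1 - rxx)
SEM = 8.65 * sqrt(1 - 0.69)
SEM = 8.65 * sqrt(0.31) = 8.65 * 0.556776
SEM = 4.8161

4.8161


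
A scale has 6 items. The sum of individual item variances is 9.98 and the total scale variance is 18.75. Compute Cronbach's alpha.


alpha = (k/(k-1)) * (1 - sum(si^2)/s_total^2)
= (6/5) * (1 - 9.98/18.75)
alpha = 0.5613

0.5613


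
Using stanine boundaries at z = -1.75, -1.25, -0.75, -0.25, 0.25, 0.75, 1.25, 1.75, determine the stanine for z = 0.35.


Stanine boundaries: [-1.75, -1.25, -0.75, -0.25, 0.25, 0.75, 1.25, 1.75]
z = 0.35
Check each boundary:
  z >= -1.75 -> could be stanine 2
  z >= -1.25 -> could be stanine 3
  z >= -0.75 -> could be stanine 4
  z >= -0.25 -> could be stanine 5
  z >= 0.25 -> could be stanine 6
  z < 0.75
  z < 1.25
  z < 1.75
Highest qualifying boundary gives stanine = 6

6


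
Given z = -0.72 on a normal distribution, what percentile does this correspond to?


CDF(z) = 0.5 * (1 + erf(z/sqrt(2)))
erf(-0.5091) = -0.5285
CDF = 0.2358
Percentile rank = 0.2358 * 100 = 23.58

23.58


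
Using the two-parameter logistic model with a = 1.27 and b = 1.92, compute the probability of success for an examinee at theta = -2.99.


a*(theta - b) = 1.27 * (-2.99 - 1.92) = -6.2357
exp(--6.2357) = 510.658
P = 1 / (1 + 510.658)
P = 0.002

0.002


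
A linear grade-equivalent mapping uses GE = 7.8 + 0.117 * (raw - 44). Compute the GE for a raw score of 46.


raw - median = 46 - 44 = 2
slope * diff = 0.117 * 2 = 0.234
GE = 7.8 + 0.234
GE = 8.034

8.034


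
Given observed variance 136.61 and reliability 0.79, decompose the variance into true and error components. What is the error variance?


var_true = rxx * var_obs = 0.79 * 136.61 = 107.9219
var_error = var_obs - var_true
var_error = 136.61 - 107.9219
var_error = 28.6881

28.6881


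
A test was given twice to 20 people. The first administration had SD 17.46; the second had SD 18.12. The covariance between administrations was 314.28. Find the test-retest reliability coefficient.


r = cov(X,Y) / (SD_X * SD_Y)
r = 314.28 / (17.46 * 18.12)
r = 314.28 / 316.3752
r = 0.9934

0.9934


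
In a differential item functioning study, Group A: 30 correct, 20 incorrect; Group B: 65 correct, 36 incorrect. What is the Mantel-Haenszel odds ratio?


Odds_A = 30/20 = 1.5
Odds_B = 65/36 = 1.8056
OR = Odds_A / Odds_B = 1.5 / 1.8056
Exactly, OR = (30 * 36) / (20 * 65) = 1080 / 1300
OR = 0.8308

0.8308


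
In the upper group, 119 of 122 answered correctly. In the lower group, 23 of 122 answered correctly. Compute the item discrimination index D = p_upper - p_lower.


p_upper = 119/122 = 0.9754
p_lower = 23/122 = 0.1885
D = 0.9754 - 0.1885 = 0.7869

0.7869


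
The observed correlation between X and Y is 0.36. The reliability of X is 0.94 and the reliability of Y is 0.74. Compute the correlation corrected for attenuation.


r_corrected = rxy / sqrt(rxx * ryy)
= 0.36 / sqrt(0.94 * 0.74)
= 0.36 / sqrt(0.6956)
= 0.36 / 0.834026
r_corrected = 0.4316

0.4316


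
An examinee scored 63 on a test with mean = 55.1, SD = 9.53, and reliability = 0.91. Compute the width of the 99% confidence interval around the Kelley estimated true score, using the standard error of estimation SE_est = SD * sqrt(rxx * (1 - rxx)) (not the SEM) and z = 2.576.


True score estimate = 0.91*63 + 0.09*55.1 = 62.289
SE_est = SD * sqrt(rxx * (1 - rxx)) = 9.53 * sqrt(0.91 * 0.09) = 9.53 * sqrt(0.0819) = 2.727312
CI = T_est +/- z * SE_est, so width = 2 * z * SE_est = 2 * 2.576 * 2.727312
Width = 14.0511

14.0511


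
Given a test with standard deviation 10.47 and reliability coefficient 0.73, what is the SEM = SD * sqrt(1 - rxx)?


SEM = SD * sqrt(1 - rxx)
SEM = 10.47 * sqrt(1 - 0.73)
SEM = 10.47 * sqrt(0.27) = 10.47 * 0.519615
SEM = 5.4404

5.4404


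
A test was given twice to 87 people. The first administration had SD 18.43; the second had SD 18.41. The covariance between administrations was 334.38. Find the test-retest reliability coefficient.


r = cov(X,Y) / (SD_X * SD_Y)
r = 334.38 / (18.43 * 18.41)
r = 334.38 / 339.2963
r = 0.9855

0.9855


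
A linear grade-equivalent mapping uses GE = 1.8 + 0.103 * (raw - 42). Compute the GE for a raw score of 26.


raw - median = 26 - 42 = -16
slope * diff = 0.103 * -16 = -1.648
GE = 1.8 + -1.648
GE = 0.152

0.152


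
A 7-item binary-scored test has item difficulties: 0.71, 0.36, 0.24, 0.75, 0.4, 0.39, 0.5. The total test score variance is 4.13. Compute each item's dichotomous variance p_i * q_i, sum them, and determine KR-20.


For each item, compute p_i * q_i:
  Item 1: 0.71 * 0.29 = 0.2059
  Item 2: 0.36 * 0.64 = 0.2304
  Item 3: 0.24 * 0.76 = 0.1824
  Item 4: 0.75 * 0.25 = 0.1875
  Item 5: 0.4 * 0.6 = 0.24
  Item 6: 0.39 * 0.61 = 0.2379
  Item 7: 0.5 * 0.5 = 0.25
Sum(p_i * q_i) = 0.2059 + 0.2304 + 0.1824 + 0.1875 + 0.24 + 0.2379 + 0.25 = 1.5341
KR-20 = (k/(k-1)) * (1 - Sum(p_i*q_i) / Var_total)
= (7/6) * (1 - 1.5341/4.13)
= 1.1667 * 0.6285
KR-20 = 0.7333

0.7333


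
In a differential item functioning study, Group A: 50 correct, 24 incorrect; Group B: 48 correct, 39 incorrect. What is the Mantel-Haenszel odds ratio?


Odds_A = 50/24 = 2.0833
Odds_B = 48/39 = 1.2308
OR = Odds_A / Odds_B = 2.0833 / 1.2308
Exactly, OR = (50 * 39) / (24 * 48) = 1950 / 1152
OR = 1.6927

1.6927


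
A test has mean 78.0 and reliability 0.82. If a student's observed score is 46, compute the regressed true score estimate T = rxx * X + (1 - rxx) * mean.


T_est = rxx * X + (1 - rxx) * mean
T_est = 0.82 * 46 + 0.18 * 78.0
T_est = 37.72 + 14.04
T_est = 51.76

51.76


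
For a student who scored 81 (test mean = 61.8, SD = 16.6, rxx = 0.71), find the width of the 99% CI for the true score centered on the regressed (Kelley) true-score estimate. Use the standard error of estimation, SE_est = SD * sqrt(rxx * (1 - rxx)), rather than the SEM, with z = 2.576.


True score estimate = 0.71*81 + 0.29*61.8 = 75.432
SE_est = SD * sqrt(rxx * (1 - rxx)) = 16.6 * sqrt(0.71 * 0.29) = 16.6 * sqrt(0.2059) = 7.53245
CI = T_est +/- z * SE_est, so width = 2 * z * SE_est = 2 * 2.576 * 7.53245
Width = 38.8072

38.8072


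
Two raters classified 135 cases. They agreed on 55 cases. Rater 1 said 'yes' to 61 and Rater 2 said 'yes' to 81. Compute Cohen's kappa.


P_o = 55/135 = 0.407407
P_e = (61*81 + 74*54) / 18225 = 0.49037
kappa = (P_o - P_e) / (1 - P_e)
kappa = (0.407407 - 0.49037) / (1 - 0.49037)
kappa = -0.1628

-0.1628


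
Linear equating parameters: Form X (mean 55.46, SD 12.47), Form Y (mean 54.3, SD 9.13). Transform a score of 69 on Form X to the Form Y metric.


slope = SD_Y / SD_X = 9.13 / 12.47 ~ 0.7322
intercept = mean_Y - slope * mean_X = 54.3 - (9.13 / 12.47) * 55.46 ~ 13.6946
Y = slope * X + intercept. To avoid rounding drift from the rounded slope/intercept, evaluate the equivalent form Y = mean_Y + SD_Y * (X - mean_X) / SD_X at full precision:
Y = 54.3 + 9.13 * (69 - 55.46) / 12.47
Y = 54.3 + 9.13 * 13.54 / 12.47
Y = 54.3 + 123.6202 / 12.47
Y = 54.3 + 9.9134
Y = 64.2134

64.2134


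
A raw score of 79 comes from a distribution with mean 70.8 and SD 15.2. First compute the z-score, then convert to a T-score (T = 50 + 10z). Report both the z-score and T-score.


z = (X - mean) / SD = (79 - 70.8) / 15.2
z = 8.2 / 15.2
z = 0.5395
T-score = T = 50 + 10z
Carry z at full precision (z = 8.2 / 15.2) into the conversion:
T-score = 50 + 10 * (8.2 / 15.2) = 50 + 82 / 15.2
T-score = 50 + 5.3947
T-score = 55.3947

55.3947


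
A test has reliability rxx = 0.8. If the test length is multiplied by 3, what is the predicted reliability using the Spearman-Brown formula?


r_new = (n * rxx) / (1 + (n-1) * rxx)
r_new = (3 * 0.8) / (1 + 2 * 0.8)
r_new = 2.4 / 2.6
r_new = 0.9231

0.9231


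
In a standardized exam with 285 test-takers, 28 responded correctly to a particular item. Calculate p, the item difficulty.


Item difficulty p = number correct / total examinees
p = 28 / 285
p = 0.0982

0.0982


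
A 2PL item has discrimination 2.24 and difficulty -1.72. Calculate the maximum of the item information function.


For 2PL, max info at theta = b = -1.72
I_max = a^2 / 4 = 2.24^2 / 4
= 5.0176 / 4
I_max = 1.2544

1.2544


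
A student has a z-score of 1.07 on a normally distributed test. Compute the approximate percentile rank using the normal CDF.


CDF(z) = 0.5 * (1 + erf(z/sqrt(2)))
erf(0.7566) = 0.7154
CDF = 0.8577
Percentile rank = 0.8577 * 100 = 85.77

85.77


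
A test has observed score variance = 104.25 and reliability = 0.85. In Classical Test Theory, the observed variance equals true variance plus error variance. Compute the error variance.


var_true = rxx * var_obs = 0.85 * 104.25 = 88.6125
var_error = var_obs - var_true
var_error = 104.25 - 88.6125
var_error = 15.6375

15.6375


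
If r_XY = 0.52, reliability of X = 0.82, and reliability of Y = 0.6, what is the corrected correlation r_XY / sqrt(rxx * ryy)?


r_corrected = rxy / sqrt(rxx * ryy)
= 0.52 / sqrt(0.82 * 0.6)
= 0.52 / sqrt(0.492)
= 0.52 / 0.701427
r_corrected = 0.7413

0.7413


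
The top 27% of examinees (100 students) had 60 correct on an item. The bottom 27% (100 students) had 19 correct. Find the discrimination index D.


p_upper = 60/100 = 0.6
p_lower = 19/100 = 0.19
D = 0.6 - 0.19 = 0.41

0.41


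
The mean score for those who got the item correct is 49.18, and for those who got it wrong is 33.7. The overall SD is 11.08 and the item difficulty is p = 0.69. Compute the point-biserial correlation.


q = 1 - p = 0.31
rpb = ((M1 - M0) / SD) * sqrt(p * q)
rpb = ((49.18 - 33.7) / 11.08) * sqrt(0.69 * 0.31)
rpb = 0.6462

0.6462


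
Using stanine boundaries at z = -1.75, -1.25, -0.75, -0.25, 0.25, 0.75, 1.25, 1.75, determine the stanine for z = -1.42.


Stanine boundaries: [-1.75, -1.25, -0.75, -0.25, 0.25, 0.75, 1.25, 1.75]
z = -1.42
Check each boundary:
  z >= -1.75 -> could be stanine 2
  z < -1.25
  z < -0.75
  z < -0.25
  z < 0.25
  z < 0.75
  z < 1.25
  z < 1.75
Highest qualifying boundary gives stanine = 2

2


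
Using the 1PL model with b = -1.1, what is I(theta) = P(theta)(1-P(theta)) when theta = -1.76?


P = 1/(1+exp(-(-1.76--1.1))) = 0.3407
I = P*(1-P) = 0.3407 * 0.6593
I = 0.2246

0.2246


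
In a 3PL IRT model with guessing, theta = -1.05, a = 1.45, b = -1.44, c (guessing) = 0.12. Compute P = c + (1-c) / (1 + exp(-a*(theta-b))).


logit = 1.45*(-1.05 - -1.44) = 0.5655
P* = 1/(1 + exp(-0.5655)) = 0.6377
P = 0.12 + (1 - 0.12) * 0.6377
P = 0.6812

0.6812


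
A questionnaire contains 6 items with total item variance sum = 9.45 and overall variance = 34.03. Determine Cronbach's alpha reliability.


alpha = (k/(k-1)) * (1 - sum(si^2)/s_total^2)
= (6/5) * (1 - 9.45/34.03)
alpha = 0.8668

0.8668


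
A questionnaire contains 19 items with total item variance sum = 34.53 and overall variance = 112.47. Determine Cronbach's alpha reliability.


alpha = (k/(k-1)) * (1 - sum(si^2)/s_total^2)
= (19/18) * (1 - 34.53/112.47)
alpha = 0.7315

0.7315


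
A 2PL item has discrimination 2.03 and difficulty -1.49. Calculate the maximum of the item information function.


For 2PL, max info at theta = b = -1.49
I_max = a^2 / 4 = 2.03^2 / 4
= 4.1209 / 4
I_max = 1.0302

1.0302


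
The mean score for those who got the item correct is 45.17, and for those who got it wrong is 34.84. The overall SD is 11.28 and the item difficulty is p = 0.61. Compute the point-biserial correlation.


q = 1 - p = 0.39
rpb = ((M1 - M0) / SD) * sqrt(p * q)
rpb = ((45.17 - 34.84) / 11.28) * sqrt(0.61 * 0.39)
rpb = 0.4467

0.4467


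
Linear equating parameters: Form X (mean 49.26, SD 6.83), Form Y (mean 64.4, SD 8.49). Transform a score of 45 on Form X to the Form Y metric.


slope = SD_Y / SD_X = 8.49 / 6.83 ~ 1.243
intercept = mean_Y - slope * mean_X = 64.4 - (8.49 / 6.83) * 49.26 ~ 3.1676
Y = slope * X + intercept. To avoid rounding drift from the rounded slope/intercept, evaluate the equivalent form Y = mean_Y + SD_Y * (X - mean_X) / SD_X at full precision:
Y = 64.4 + 8.49 * (45 - 49.26) / 6.83
Y = 64.4 - 8.49 * 4.26 / 6.83
Y = 64.4 - 36.1674 / 6.83
Y = 64.4 - 5.2954
Y = 59.1046

59.1046


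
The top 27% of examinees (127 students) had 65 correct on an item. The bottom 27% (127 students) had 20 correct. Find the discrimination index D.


p_upper = 65/127 = 0.5118
p_lower = 20/127 = 0.1575
D = 0.5118 - 0.1575 = 0.3543

0.3543


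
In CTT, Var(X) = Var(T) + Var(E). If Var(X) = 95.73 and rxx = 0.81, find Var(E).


var_true = rxx * var_obs = 0.81 * 95.73 = 77.5413
var_error = var_obs - var_true
var_error = 95.73 - 77.5413
var_error = 18.1887

18.1887


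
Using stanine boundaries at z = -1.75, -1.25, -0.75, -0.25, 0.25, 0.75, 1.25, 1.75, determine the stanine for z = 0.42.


Stanine boundaries: [-1.75, -1.25, -0.75, -0.25, 0.25, 0.75, 1.25, 1.75]
z = 0.42
Check each boundary:
  z >= -1.75 -> could be stanine 2
  z >= -1.25 -> could be stanine 3
  z >= -0.75 -> could be stanine 4
  z >= -0.25 -> could be stanine 5
  z >= 0.25 -> could be stanine 6
  z < 0.75
  z < 1.25
  z < 1.75
Highest qualifying boundary gives stanine = 6

6


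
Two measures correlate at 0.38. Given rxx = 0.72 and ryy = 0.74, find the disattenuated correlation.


r_corrected = rxy / sqrt(rxx * ryy)
= 0.38 / sqrt(0.72 * 0.74)
= 0.38 / sqrt(0.5328)
= 0.38 / 0.729932
r_corrected = 0.5206

0.5206


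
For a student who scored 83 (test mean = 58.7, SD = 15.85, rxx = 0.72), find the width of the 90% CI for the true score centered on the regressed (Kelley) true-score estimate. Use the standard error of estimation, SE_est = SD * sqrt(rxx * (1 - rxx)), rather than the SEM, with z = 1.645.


True score estimate = 0.72*83 + 0.28*58.7 = 76.196
SE_est = SD * sqrt(rxx * (1 - rxx)) = 15.85 * sqrt(0.72 * 0.28) = 15.85 * sqrt(0.2016) = 7.116632
CI = T_est +/- z * SE_est, so width = 2 * z * SE_est = 2 * 1.645 * 7.116632
Width = 23.4137

23.4137


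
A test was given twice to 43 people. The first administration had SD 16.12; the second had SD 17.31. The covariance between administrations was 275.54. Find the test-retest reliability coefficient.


r = cov(X,Y) / (SD_X * SD_Y)
r = 275.54 / (16.12 * 17.31)
r = 275.54 / 279.0372
r = 0.9875

0.9875


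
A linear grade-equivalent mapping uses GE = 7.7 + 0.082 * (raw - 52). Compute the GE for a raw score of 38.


raw - median = 38 - 52 = -14
slope * diff = 0.082 * -14 = -1.148
GE = 7.7 + -1.148
GE = 6.552

6.552


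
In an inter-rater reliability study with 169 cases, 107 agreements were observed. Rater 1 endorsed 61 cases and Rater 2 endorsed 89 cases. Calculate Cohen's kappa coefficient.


P_o = 107/169 = 0.633136
P_e = (61*89 + 108*80) / 28561 = 0.492595
kappa = (P_o - P_e) / (1 - P_e)
kappa = (0.633136 - 0.492595) / (1 - 0.492595)
kappa = 0.277

0.277


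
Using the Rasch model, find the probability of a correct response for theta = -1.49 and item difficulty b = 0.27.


theta - b = -1.49 - 0.27 = -1.76
exp(-(theta - b)) = exp(1.76) = 5.8124
P = 1 / (1 + 5.8124)
P = 0.1468

0.1468


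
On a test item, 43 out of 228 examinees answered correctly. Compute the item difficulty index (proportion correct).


Item difficulty p = number correct / total examinees
p = 43 / 228
p = 0.1886

0.1886


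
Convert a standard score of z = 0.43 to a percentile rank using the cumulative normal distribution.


CDF(z) = 0.5 * (1 + erf(z/sqrt(2)))
erf(0.3041) = 0.3328
CDF = 0.6664
Percentile rank = 0.6664 * 100 = 66.64

66.64


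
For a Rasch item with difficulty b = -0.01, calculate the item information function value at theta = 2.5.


P = 1/(1+exp(-(2.5--0.01))) = 0.9248
I = P*(1-P) = 0.9248 * 0.0752
I = 0.0695

0.0695


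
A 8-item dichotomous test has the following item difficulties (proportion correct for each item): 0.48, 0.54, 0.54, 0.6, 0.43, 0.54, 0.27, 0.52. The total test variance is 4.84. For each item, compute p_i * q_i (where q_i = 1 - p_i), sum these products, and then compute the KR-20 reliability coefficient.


For each item, compute p_i * q_i:
  Item 1: 0.48 * 0.52 = 0.2496
  Item 2: 0.54 * 0.46 = 0.2484
  Item 3: 0.54 * 0.46 = 0.2484
  Item 4: 0.6 * 0.4 = 0.24
  Item 5: 0.43 * 0.57 = 0.2451
  Item 6: 0.54 * 0.46 = 0.2484
  Item 7: 0.27 * 0.73 = 0.1971
  Item 8: 0.52 * 0.48 = 0.2496
Sum(p_i * q_i) = 0.2496 + 0.2484 + 0.2484 + 0.24 + 0.2451 + 0.2484 + 0.1971 + 0.2496 = 1.9266
KR-20 = (k/(k-1)) * (1 - Sum(p_i*q_i) / Var_total)
= (8/7) * (1 - 1.9266/4.84)
= 1.1429 * 0.6019
KR-20 = 0.6879

0.6879


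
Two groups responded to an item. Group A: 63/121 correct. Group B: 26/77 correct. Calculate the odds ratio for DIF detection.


Odds_A = 63/58 = 1.0862
Odds_B = 26/51 = 0.5098
OR = Odds_A / Odds_B = 1.0862 / 0.5098
Exactly, OR = (63 * 51) / (58 * 26) = 3213 / 1508
OR = 2.1306

2.1306


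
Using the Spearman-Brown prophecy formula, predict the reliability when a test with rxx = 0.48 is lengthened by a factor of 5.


r_new = (n * rxx) / (1 + (n-1) * rxx)
r_new = (5 * 0.48) / (1 + 4 * 0.48)
r_new = 2.4 / 2.92
r_new = 0.8219

0.8219


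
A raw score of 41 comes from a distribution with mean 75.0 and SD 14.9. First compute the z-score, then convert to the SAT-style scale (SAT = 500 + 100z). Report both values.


z = (X - mean) / SD = (41 - 75.0) / 14.9
z = -34.0 / 14.9
z = -2.2819
SAT-scale = SAT = 500 + 100z
Carry z at full precision (z = -34.0 / 14.9) into the conversion:
SAT-scale = 500 + 100 * (-34.0 / 14.9) = 500 + -3400 / 14.9
SAT-scale = 500 + -228.1879
SAT-scale = 271.8121

271.8121


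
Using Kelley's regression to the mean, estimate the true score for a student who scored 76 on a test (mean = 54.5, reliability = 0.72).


T_est = rxx * X + (1 - rxx) * mean
T_est = 0.72 * 76 + 0.28 * 54.5
T_est = 54.72 + 15.26
T_est = 69.98

69.98


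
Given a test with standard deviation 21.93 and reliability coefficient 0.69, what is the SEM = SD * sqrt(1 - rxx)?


SEM = SD * sqrt(1 - rxx)
SEM = 21.93 * sqrt(1 - 0.69)
SEM = 21.93 * sqrt(0.31) = 21.93 * 0.556776
SEM = 12.2101

12.2101


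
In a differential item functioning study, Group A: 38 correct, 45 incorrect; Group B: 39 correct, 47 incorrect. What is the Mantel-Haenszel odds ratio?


Odds_A = 38/45 = 0.8444
Odds_B = 39/47 = 0.8298
OR = Odds_A / Odds_B = 0.8444 / 0.8298
Exactly, OR = (38 * 47) / (45 * 39) = 1786 / 1755
OR = 1.0177

1.0177


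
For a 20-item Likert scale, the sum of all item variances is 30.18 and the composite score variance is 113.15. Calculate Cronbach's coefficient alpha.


alpha = (k/(k-1)) * (1 - sum(si^2)/s_total^2)
= (20/19) * (1 - 30.18/113.15)
alpha = 0.7719

0.7719


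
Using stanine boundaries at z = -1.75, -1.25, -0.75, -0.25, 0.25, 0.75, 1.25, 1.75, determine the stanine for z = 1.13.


Stanine boundaries: [-1.75, -1.25, -0.75, -0.25, 0.25, 0.75, 1.25, 1.75]
z = 1.13
Check each boundary:
  z >= -1.75 -> could be stanine 2
  z >= -1.25 -> could be stanine 3
  z >= -0.75 -> could be stanine 4
  z >= -0.25 -> could be stanine 5
  z >= 0.25 -> could be stanine 6
  z >= 0.75 -> could be stanine 7
  z < 1.25
  z < 1.75
Highest qualifying boundary gives stanine = 7

7


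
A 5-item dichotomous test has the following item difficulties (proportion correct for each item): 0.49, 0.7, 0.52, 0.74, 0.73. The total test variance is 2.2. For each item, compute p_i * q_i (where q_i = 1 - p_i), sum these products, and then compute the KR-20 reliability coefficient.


For each item, compute p_i * q_i:
  Item 1: 0.49 * 0.51 = 0.2499
  Item 2: 0.7 * 0.3 = 0.21
  Item 3: 0.52 * 0.48 = 0.2496
  Item 4: 0.74 * 0.26 = 0.1924
  Item 5: 0.73 * 0.27 = 0.1971
Sum(p_i * q_i) = 0.2499 + 0.21 + 0.2496 + 0.1924 + 0.1971 = 1.099
KR-20 = (k/(k-1)) * (1 - Sum(p_i*q_i) / Var_total)
= (5/4) * (1 - 1.099/2.2)
= 1.25 * 0.5005
KR-20 = 0.6256

0.6256


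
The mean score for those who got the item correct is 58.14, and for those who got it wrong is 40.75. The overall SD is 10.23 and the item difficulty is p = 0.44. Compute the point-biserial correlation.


q = 1 - p = 0.56
rpb = ((M1 - M0) / SD) * sqrt(p * q)
rpb = ((58.14 - 40.75) / 10.23) * sqrt(0.44 * 0.56)
rpb = 0.8438

0.8438


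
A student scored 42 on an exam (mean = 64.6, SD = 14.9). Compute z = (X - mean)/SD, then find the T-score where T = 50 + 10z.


z = (X - mean) / SD = (42 - 64.6) / 14.9
z = -22.6 / 14.9
z = -1.5168
T-score = T = 50 + 10z
Carry z at full precision (z = -22.6 / 14.9) into the conversion:
T-score = 50 + 10 * (-22.6 / 14.9) = 50 + -226 / 14.9
T-score = 50 + -15.1678
T-score = 34.8322

34.8322


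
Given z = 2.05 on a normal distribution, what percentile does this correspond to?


CDF(z) = 0.5 * (1 + erf(z/sqrt(2)))
erf(1.4496) = 0.9596
CDF = 0.9798
Percentile rank = 0.9798 * 100 = 97.98

97.98


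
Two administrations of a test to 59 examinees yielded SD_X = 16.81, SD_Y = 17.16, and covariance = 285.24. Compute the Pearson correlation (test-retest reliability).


r = cov(X,Y) / (SD_X * SD_Y)
r = 285.24 / (16.81 * 17.16)
r = 285.24 / 288.4596
r = 0.9888

0.9888


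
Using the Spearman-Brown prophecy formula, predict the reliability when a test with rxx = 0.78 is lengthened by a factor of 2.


r_new = (n * rxx) / (1 + (n-1) * rxx)
r_new = (2 * 0.78) / (1 + 1 * 0.78)
r_new = 1.56 / 1.78
r_new = 0.8764

0.8764


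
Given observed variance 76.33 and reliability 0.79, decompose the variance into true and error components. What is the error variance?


var_true = rxx * var_obs = 0.79 * 76.33 = 60.3007
var_error = var_obs - var_true
var_error = 76.33 - 60.3007
var_error = 16.0293

16.0293


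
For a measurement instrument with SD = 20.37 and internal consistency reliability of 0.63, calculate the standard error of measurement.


SEM = SD * sqrt(1 - rxx)
SEM = 20.37 * sqrt(1 - 0.63)
SEM = 20.37 * sqrt(0.37) = 20.37 * 0.608276
SEM = 12.3906

12.3906


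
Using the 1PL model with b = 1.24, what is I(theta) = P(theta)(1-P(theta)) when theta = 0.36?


P = 1/(1+exp(-(0.36-1.24))) = 0.2932
I = P*(1-P) = 0.2932 * 0.7068
I = 0.2072

0.2072


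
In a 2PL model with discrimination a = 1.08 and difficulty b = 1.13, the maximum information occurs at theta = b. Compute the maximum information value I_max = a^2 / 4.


For 2PL, max info at theta = b = 1.13
I_max = a^2 / 4 = 1.08^2 / 4
= 1.1664 / 4
I_max = 0.2916

0.2916


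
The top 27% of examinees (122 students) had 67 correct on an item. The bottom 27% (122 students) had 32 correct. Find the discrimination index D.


p_upper = 67/122 = 0.5492
p_lower = 32/122 = 0.2623
D = 0.5492 - 0.2623 = 0.2869

0.2869


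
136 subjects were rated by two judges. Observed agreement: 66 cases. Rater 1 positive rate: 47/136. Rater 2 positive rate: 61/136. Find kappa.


P_o = 66/136 = 0.485294
P_e = (47*61 + 89*75) / 18496 = 0.515895
kappa = (P_o - P_e) / (1 - P_e)
kappa = (0.485294 - 0.515895) / (1 - 0.515895)
kappa = -0.0632

-0.0632


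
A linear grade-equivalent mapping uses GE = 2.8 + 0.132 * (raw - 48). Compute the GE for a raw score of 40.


raw - median = 40 - 48 = -8
slope * diff = 0.132 * -8 = -1.056
GE = 2.8 + -1.056
GE = 1.744

1.744


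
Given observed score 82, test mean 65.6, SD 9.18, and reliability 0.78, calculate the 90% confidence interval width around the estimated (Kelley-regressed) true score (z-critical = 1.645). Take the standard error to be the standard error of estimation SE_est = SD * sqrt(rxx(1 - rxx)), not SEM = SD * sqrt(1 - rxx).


True score estimate = 0.78*82 + 0.22*65.6 = 78.392
SE_est = SD * sqrt(rxx * (1 - rxx)) = 9.18 * sqrt(0.78 * 0.22) = 9.18 * sqrt(0.1716) = 3.802781
CI = T_est +/- z * SE_est, so width = 2 * z * SE_est = 2 * 1.645 * 3.802781
Width = 12.5111

12.5111


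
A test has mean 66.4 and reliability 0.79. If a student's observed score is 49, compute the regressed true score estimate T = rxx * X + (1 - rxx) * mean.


T_est = rxx * X + (1 - rxx) * mean
T_est = 0.79 * 49 + 0.21 * 66.4
T_est = 38.71 + 13.944
T_est = 52.654

52.654


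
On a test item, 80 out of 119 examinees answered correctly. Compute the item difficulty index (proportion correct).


Item difficulty p = number correct / total examinees
p = 80 / 119
p = 0.6723

0.6723


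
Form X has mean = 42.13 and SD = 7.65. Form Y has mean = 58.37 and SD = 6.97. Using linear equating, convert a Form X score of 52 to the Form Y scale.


slope = SD_Y / SD_X = 6.97 / 7.65 ~ 0.9111
intercept = mean_Y - slope * mean_X = 58.37 - (6.97 / 7.65) * 42.13 ~ 19.9849
Y = slope * X + intercept. To avoid rounding drift from the rounded slope/intercept, evaluate the equivalent form Y = mean_Y + SD_Y * (X - mean_X) / SD_X at full precision:
Y = 58.37 + 6.97 * (52 - 42.13) / 7.65
Y = 58.37 + 6.97 * 9.87 / 7.65
Y = 58.37 + 68.7939 / 7.65
Y = 58.37 + 8.9927
Y = 67.3627

67.3627


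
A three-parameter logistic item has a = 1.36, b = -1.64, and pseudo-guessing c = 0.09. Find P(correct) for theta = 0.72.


logit = 1.36*(0.72 - -1.64) = 3.2096
P* = 1/(1 + exp(-3.2096)) = 0.9612
P = 0.09 + (1 - 0.09) * 0.9612
P = 0.9647

0.9647


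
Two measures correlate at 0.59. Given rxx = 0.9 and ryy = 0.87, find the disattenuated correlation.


r_corrected = rxy / sqrt(rxx * ryy)
= 0.59 / sqrt(0.9 * 0.87)
= 0.59 / sqrt(0.783)
= 0.59 / 0.884873
r_corrected = 0.6668

0.6668


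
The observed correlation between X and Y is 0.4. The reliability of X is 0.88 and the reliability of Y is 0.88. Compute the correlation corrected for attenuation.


r_corrected = rxy / sqrt(rxx * ryy)
= 0.4 / sqrt(0.88 * 0.88)
= 0.4 / sqrt(0.7744)
= 0.4 / 0.88
r_corrected = 0.4545

0.4545


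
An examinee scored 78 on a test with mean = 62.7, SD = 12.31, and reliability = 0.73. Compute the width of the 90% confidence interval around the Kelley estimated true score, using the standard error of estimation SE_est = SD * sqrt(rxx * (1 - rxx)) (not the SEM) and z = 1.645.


True score estimate = 0.73*78 + 0.27*62.7 = 73.869
SE_est = SD * sqrt(rxx * (1 - rxx)) = 12.31 * sqrt(0.73 * 0.27) = 12.31 * sqrt(0.1971) = 5.465141
CI = T_est +/- z * SE_est, so width = 2 * z * SE_est = 2 * 1.645 * 5.465141
Width = 17.9803

17.9803


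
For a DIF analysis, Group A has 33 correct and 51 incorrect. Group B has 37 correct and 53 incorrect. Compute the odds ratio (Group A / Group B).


Odds_A = 33/51 = 0.6471
Odds_B = 37/53 = 0.6981
OR = Odds_A / Odds_B = 0.6471 / 0.6981
Exactly, OR = (33 * 53) / (51 * 37) = 1749 / 1887
OR = 0.9269

0.9269


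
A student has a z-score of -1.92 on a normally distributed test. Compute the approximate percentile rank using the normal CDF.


CDF(z) = 0.5 * (1 + erf(z/sqrt(2)))
erf(-1.3576) = -0.9451
CDF = 0.0274
Percentile rank = 0.0274 * 100 = 2.74

2.74


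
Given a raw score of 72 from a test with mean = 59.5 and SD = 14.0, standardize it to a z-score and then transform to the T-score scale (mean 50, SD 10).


z = (X - mean) / SD = (72 - 59.5) / 14.0
z = 12.5 / 14.0
z = 0.8929
T-score = T = 50 + 10z
Carry z at full precision (z = 12.5 / 14.0) into the conversion:
T-score = 50 + 10 * (12.5 / 14.0) = 50 + 125 / 14.0
T-score = 50 + 8.9286
T-score = 58.9286

58.9286


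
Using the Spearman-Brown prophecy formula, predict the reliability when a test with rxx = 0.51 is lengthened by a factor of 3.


r_new = (n * rxx) / (1 + (n-1) * rxx)
r_new = (3 * 0.51) / (1 + 2 * 0.51)
r_new = 1.53 / 2.02
r_new = 0.7574

0.7574


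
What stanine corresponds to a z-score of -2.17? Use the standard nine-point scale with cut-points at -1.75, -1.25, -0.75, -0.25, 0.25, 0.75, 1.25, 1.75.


Stanine boundaries: [-1.75, -1.25, -0.75, -0.25, 0.25, 0.75, 1.25, 1.75]
z = -2.17
Check each boundary:
  z < -1.75
  z < -1.25
  z < -0.75
  z < -0.25
  z < 0.25
  z < 0.75
  z < 1.25
  z < 1.75
Highest qualifying boundary gives stanine = 1

1


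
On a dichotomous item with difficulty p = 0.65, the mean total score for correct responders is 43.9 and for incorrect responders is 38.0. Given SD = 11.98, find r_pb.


q = 1 - p = 0.35
rpb = ((M1 - M0) / SD) * sqrt(p * q)
rpb = ((43.9 - 38.0) / 11.98) * sqrt(0.65 * 0.35)
rpb = 0.2349

0.2349


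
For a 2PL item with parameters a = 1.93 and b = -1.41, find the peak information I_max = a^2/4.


For 2PL, max info at theta = b = -1.41
I_max = a^2 / 4 = 1.93^2 / 4
= 3.7249 / 4
I_max = 0.9312

0.9312


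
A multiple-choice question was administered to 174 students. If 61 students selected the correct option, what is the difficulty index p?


Item difficulty p = number correct / total examinees
p = 61 / 174
p = 0.3506

0.3506


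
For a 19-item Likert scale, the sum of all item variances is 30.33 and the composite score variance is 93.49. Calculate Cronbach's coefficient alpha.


alpha = (k/(k-1)) * (1 - sum(si^2)/s_total^2)
= (19/18) * (1 - 30.33/93.49)
alpha = 0.7131

0.7131


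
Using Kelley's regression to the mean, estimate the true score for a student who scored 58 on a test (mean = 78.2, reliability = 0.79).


T_est = rxx * X + (1 - rxx) * mean
T_est = 0.79 * 58 + 0.21 * 78.2
T_est = 45.82 + 16.422
T_est = 62.242

62.242


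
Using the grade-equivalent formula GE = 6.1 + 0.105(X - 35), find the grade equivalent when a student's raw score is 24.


raw - median = 24 - 35 = -11
slope * diff = 0.105 * -11 = -1.155
GE = 6.1 + -1.155
GE = 4.945

4.945


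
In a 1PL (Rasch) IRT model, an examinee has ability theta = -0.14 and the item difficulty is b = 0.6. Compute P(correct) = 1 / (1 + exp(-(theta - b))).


theta - b = -0.14 - 0.6 = -0.74
exp(-(theta - b)) = exp(0.74) = 2.0959
P = 1 / (1 + 2.0959)
P = 0.323

0.323


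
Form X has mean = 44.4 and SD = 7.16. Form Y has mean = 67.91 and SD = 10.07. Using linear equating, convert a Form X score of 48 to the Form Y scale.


slope = SD_Y / SD_X = 10.07 / 7.16 ~ 1.4064
intercept = mean_Y - slope * mean_X = 67.91 - (10.07 / 7.16) * 44.4 ~ 5.4647
Y = slope * X + intercept. To avoid rounding drift from the rounded slope/intercept, evaluate the equivalent form Y = mean_Y + SD_Y * (X - mean_X) / SD_X at full precision:
Y = 67.91 + 10.07 * (48 - 44.4) / 7.16
Y = 67.91 + 10.07 * 3.6 / 7.16
Y = 67.91 + 36.252 / 7.16
Y = 67.91 + 5.0631
Y = 72.9731

72.9731


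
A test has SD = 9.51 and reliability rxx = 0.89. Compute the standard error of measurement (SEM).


SEM = SD * sqrt(1 - rxx)
SEM = 9.51 * sqrt(1 - 0.89)
SEM = 9.51 * sqrt(0.11) = 9.51 * 0.331662
SEM = 3.1541

3.1541


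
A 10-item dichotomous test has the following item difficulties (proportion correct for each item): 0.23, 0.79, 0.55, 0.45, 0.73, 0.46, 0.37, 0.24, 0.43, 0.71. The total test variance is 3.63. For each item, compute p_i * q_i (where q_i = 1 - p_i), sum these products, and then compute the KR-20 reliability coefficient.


For each item, compute p_i * q_i:
  Item 1: 0.23 * 0.77 = 0.1771
  Item 2: 0.79 * 0.21 = 0.1659
  Item 3: 0.55 * 0.45 = 0.2475
  Item 4: 0.45 * 0.55 = 0.2475
  Item 5: 0.73 * 0.27 = 0.1971
  Item 6: 0.46 * 0.54 = 0.2484
  Item 7: 0.37 * 0.63 = 0.2331
  Item 8: 0.24 * 0.76 = 0.1824
  Item 9: 0.43 * 0.57 = 0.2451
  Item 10: 0.71 * 0.29 = 0.2059
Sum(p_i * q_i) = 0.1771 + 0.1659 + 0.2475 + 0.2475 + 0.1971 + 0.2484 + 0.2331 + 0.1824 + 0.2451 + 0.2059 = 2.15
KR-20 = (k/(k-1)) * (1 - Sum(p_i*q_i) / Var_total)
= (10/9) * (1 - 2.15/3.63)
= 1.1111 * 0.4077
KR-20 = 0.453

0.453


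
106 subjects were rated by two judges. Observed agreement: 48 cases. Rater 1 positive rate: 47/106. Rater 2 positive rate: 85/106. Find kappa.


P_o = 48/106 = 0.45283
P_e = (47*85 + 59*21) / 11236 = 0.465824
kappa = (P_o - P_e) / (1 - P_e)
kappa = (0.45283 - 0.465824) / (1 - 0.465824)
kappa = -0.0243

-0.0243


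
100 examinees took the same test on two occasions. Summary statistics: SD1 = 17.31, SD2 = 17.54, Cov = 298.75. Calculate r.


r = cov(X,Y) / (SD_X * SD_Y)
r = 298.75 / (17.31 * 17.54)
r = 298.75 / 303.6174
r = 0.984

0.984


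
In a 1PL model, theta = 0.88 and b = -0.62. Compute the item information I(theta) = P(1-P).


P = 1/(1+exp(-(0.88--0.62))) = 0.8176
I = P*(1-P) = 0.8176 * 0.1824
I = 0.1491

0.1491


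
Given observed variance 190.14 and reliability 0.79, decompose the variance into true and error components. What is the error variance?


var_true = rxx * var_obs = 0.79 * 190.14 = 150.2106
var_error = var_obs - var_true
var_error = 190.14 - 150.2106
var_error = 39.9294

39.9294


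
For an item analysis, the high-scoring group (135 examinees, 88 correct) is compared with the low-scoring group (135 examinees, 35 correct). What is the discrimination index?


p_upper = 88/135 = 0.6519
p_lower = 35/135 = 0.2593
D = 0.6519 - 0.2593 = 0.3926

0.3926


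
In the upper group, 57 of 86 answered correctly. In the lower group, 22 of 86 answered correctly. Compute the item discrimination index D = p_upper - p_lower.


p_upper = 57/86 = 0.6628
p_lower = 22/86 = 0.2558
D = 0.6628 - 0.2558 = 0.407

0.407
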